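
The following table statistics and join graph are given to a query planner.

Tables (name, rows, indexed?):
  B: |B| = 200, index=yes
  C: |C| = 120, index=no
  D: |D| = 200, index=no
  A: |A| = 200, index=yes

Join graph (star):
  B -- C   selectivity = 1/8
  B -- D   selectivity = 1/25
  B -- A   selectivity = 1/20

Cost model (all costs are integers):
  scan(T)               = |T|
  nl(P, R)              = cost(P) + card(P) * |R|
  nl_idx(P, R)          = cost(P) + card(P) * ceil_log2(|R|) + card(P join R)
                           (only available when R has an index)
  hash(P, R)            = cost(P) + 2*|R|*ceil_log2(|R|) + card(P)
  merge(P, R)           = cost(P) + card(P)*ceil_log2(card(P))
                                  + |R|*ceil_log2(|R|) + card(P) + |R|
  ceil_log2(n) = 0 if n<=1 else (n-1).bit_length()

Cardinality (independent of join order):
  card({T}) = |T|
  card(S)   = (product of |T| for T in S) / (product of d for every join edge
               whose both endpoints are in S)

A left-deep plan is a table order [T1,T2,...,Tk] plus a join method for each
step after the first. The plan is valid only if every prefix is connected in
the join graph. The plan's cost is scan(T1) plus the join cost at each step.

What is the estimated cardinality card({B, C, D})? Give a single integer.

24000

Tables in S: B(200), C(120), D(200)
Edges inside S: B-C(d=8), B-D(d=25)
numerator = 200 * 120 * 200 = 4800000
denominator = 8 * 25 = 200
card(S) = 4800000 / 200 = 24000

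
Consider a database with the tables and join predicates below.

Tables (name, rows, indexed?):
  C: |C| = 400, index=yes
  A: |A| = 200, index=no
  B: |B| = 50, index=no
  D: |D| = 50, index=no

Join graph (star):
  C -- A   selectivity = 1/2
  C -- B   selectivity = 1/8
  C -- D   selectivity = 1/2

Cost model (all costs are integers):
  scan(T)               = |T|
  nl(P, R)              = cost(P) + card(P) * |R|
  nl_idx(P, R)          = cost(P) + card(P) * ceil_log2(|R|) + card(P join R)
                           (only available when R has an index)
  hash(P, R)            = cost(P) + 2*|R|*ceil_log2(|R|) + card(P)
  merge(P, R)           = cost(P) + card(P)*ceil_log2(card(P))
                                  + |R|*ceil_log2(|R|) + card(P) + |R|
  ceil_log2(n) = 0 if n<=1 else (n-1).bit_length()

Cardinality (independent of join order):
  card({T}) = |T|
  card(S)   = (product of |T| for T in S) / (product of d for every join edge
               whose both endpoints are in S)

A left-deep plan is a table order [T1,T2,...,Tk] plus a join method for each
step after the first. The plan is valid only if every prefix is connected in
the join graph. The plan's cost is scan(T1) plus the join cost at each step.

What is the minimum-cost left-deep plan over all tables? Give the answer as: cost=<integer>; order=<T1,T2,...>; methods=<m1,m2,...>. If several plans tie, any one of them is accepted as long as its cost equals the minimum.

cost=70200; order=C,B,D,A; methods=hash,hash,hash

Selinger DP (subsets sized 1..n):
  {C}: scan cost=400, card=400
  {A}: scan cost=200, card=200
  {B}: scan cost=50, card=50
  {D}: scan cost=50, card=50
  {AC}: card=40000; try (A,hash)→4000, (C,merge)→6000, (A,merge)→6200, (C,hash)→7600, (C,nl_idx)→42000, (C,nl)→80200 …(+1); best=4000 via (A,hash)
  {BC}: card=2500; try (B,hash)→1400, (C,nl_idx)→3000, (C,merge)→4400, (B,merge)→4750, (C,hash)→7300, (C,nl)→20050 …(+1); best=1400 via (B,hash)
  {CD}: card=10000; try (D,hash)→1400, (C,merge)→4400, (D,merge)→4750, (C,hash)→7300, (C,nl_idx)→10500, (C,nl)→20050 …(+1); best=1400 via (D,hash)
  {ABC}: card=250000; try (A,hash)→7100, (A,merge)→35700, (B,hash)→44600, (A,nl)→501400, (B,merge)→684350, (B,nl)→2004000; best=7100 via (A,hash)
  {ACD}: card=1000000; try (A,hash)→14600, (D,hash)→44600, (A,merge)→153200, (D,merge)→684350, (A,nl)→2001400, (D,nl)→2004000; best=14600 via (A,hash)
  {BCD}: card=62500; try (D,hash)→4500, (B,hash)→12000, (D,merge)→34250, (D,nl)→126400, (B,merge)→151750, (B,nl)→501400; best=4500 via (D,hash)
  {ABCD}: card=6250000; try (A,hash)→70200, (D,hash)→257700, (B,hash)→1015200, (A,merge)→1068800, (D,merge)→4757450, (A,nl)→12504500 …(+3); best=70200 via (A,hash)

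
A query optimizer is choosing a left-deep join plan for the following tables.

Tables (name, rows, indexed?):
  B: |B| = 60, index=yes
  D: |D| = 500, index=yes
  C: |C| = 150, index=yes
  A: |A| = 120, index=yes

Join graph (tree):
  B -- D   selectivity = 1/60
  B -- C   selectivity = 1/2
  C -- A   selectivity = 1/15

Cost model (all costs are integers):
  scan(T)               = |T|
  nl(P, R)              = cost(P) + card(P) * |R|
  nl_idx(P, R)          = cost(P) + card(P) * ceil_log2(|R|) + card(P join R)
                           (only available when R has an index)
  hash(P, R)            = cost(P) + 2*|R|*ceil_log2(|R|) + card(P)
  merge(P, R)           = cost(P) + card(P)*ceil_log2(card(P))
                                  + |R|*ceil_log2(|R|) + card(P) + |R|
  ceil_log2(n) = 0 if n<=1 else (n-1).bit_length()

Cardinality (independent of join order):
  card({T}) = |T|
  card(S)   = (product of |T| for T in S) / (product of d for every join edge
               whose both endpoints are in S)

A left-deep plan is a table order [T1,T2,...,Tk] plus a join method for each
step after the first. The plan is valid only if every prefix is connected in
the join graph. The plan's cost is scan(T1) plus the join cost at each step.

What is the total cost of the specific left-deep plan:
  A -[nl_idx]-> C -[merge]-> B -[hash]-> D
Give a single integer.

step 1: scan A: cost=120, card=120
step 2: join C via nl_idx
    card(P join C) = 120*150/(15) = 1200
    cost = 120 + 120*8 + 1200 = 2280
step 3: join B via merge
    card(P join B) = 1200*60/(2) = 36000
    cost = 2280 + 1200*11 + 60*6 + 1200 + 60 = 17100
step 4: join D via hash
    card(P join D) = 36000*500/(60) = 300000
    cost = 17100 + 2*500*9 + 36000 = 62100

62100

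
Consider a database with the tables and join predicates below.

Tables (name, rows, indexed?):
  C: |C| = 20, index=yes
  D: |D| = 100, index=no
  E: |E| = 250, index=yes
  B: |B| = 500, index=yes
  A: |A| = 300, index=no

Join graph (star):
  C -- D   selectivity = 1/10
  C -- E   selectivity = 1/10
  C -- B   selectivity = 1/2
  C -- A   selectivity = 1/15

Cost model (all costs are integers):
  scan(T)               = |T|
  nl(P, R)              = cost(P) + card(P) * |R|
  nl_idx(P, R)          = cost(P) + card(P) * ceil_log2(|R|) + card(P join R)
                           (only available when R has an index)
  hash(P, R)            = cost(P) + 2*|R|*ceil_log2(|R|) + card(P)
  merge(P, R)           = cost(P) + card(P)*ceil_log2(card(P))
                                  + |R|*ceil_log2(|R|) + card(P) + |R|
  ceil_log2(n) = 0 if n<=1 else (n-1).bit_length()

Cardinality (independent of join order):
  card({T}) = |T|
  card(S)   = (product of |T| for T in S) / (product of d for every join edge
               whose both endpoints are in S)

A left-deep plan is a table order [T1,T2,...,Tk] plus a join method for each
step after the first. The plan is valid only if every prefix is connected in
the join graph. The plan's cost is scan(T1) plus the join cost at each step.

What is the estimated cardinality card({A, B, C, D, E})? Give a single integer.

Tables in S: A(300), B(500), C(20), D(100), E(250)
Edges inside S: C-D(d=10), C-E(d=10), C-B(d=2), C-A(d=15)
numerator = 300 * 500 * 20 * 100 * 250 = 75000000000
denominator = 10 * 10 * 2 * 15 = 3000
card(S) = 75000000000 / 3000 = 25000000

25000000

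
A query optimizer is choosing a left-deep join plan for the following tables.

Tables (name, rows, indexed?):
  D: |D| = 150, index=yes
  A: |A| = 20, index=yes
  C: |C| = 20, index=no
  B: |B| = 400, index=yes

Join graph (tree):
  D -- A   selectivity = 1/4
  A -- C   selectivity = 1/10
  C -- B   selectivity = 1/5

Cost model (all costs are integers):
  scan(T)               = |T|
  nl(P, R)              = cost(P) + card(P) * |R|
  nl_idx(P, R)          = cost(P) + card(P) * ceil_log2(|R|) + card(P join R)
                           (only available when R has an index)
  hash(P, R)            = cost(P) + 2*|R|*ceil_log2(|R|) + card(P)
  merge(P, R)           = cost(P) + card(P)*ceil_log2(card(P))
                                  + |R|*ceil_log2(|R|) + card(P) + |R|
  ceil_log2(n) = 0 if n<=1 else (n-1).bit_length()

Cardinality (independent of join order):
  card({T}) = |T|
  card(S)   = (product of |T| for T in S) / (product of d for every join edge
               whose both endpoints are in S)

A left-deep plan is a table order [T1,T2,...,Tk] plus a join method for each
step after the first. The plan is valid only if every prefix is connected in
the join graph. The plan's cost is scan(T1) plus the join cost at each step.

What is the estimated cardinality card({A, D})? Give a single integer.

Tables in S: A(20), D(150)
Edges inside S: D-A(d=4)
numerator = 20 * 150 = 3000
denominator = 4 = 4
card(S) = 3000 / 4 = 750

750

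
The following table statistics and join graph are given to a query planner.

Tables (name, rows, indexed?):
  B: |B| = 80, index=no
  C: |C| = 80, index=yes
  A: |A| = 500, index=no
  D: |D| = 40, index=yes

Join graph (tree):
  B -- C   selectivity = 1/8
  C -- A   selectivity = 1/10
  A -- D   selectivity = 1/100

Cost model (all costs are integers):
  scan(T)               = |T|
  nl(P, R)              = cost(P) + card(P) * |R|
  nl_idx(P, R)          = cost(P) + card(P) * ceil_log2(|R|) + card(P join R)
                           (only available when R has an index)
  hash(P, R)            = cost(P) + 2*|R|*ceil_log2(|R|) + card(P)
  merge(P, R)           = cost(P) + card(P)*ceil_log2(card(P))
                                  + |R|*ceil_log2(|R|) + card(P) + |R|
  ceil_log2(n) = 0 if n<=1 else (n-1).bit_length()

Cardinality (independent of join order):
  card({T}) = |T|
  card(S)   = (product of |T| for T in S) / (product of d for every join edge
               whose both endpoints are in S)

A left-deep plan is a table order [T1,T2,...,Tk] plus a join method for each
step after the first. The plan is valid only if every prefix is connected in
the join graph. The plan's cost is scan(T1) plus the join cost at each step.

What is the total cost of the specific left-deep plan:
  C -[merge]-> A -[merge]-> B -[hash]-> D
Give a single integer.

98840

step 1: scan C: cost=80, card=80
step 2: join A via merge
    card(P join A) = 80*500/(10) = 4000
    cost = 80 + 80*7 + 500*9 + 80 + 500 = 5720
step 3: join B via merge
    card(P join B) = 4000*80/(8) = 40000
    cost = 5720 + 4000*12 + 80*7 + 4000 + 80 = 58360
step 4: join D via hash
    card(P join D) = 40000*40/(100) = 16000
    cost = 58360 + 2*40*6 + 40000 = 98840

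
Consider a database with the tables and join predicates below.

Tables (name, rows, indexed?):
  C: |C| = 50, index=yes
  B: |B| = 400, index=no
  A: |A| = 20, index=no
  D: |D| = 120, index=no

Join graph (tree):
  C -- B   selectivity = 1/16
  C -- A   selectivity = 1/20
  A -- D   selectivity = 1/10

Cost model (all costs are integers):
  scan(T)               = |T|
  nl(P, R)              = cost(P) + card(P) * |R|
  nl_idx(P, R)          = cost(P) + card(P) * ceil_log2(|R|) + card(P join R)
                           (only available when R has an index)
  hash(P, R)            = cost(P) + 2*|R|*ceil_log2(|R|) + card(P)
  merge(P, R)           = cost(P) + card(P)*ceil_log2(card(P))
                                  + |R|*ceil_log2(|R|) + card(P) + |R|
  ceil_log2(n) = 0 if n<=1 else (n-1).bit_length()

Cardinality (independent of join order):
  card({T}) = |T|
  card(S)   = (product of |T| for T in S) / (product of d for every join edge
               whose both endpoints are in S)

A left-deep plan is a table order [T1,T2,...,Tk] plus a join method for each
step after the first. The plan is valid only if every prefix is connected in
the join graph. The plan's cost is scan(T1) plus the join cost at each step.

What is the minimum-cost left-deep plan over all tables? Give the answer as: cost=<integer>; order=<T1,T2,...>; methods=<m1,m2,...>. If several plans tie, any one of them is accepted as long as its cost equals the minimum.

cost=5780; order=B,C,A,D; methods=hash,hash,hash

Selinger DP (subsets sized 1..n):
  {C}: scan cost=50, card=50
  {B}: scan cost=400, card=400
  {A}: scan cost=20, card=20
  {D}: scan cost=120, card=120
  {BC}: card=1250; try (C,hash)→1400, (C,nl_idx)→4050, (B,merge)→4400, (C,merge)→4750, (B,hash)→7300, (B,nl)→20050 …(+1); best=1400 via (C,hash)
  {AC}: card=50; try (C,nl_idx)→190, (A,hash)→300, (C,merge)→490, (A,merge)→520, (C,hash)→640, (C,nl)→1020 …(+1); best=190 via (C,nl_idx)
  {AD}: card=240; try (A,hash)→440, (D,merge)→1100, (A,merge)→1200, (D,hash)→1720, (D,nl)→2420, (A,nl)→2520; best=440 via (A,hash)
  {ABC}: card=1250; try (A,hash)→2850, (B,merge)→4540, (B,hash)→7440, (A,merge)→16520, (B,nl)→20190, (A,nl)→26400; best=2850 via (A,hash)
  {ACD}: card=600; try (C,hash)→1280, (D,merge)→1500, (D,hash)→1920, (C,nl_idx)→2480, (C,merge)→2950, (D,nl)→6190 …(+1); best=1280 via (C,hash)
  {ABCD}: card=15000; try (D,hash)→5780, (B,hash)→9080, (B,merge)→11880, (D,merge)→18810, (D,nl)→152850, (B,nl)→241280; best=5780 via (D,hash)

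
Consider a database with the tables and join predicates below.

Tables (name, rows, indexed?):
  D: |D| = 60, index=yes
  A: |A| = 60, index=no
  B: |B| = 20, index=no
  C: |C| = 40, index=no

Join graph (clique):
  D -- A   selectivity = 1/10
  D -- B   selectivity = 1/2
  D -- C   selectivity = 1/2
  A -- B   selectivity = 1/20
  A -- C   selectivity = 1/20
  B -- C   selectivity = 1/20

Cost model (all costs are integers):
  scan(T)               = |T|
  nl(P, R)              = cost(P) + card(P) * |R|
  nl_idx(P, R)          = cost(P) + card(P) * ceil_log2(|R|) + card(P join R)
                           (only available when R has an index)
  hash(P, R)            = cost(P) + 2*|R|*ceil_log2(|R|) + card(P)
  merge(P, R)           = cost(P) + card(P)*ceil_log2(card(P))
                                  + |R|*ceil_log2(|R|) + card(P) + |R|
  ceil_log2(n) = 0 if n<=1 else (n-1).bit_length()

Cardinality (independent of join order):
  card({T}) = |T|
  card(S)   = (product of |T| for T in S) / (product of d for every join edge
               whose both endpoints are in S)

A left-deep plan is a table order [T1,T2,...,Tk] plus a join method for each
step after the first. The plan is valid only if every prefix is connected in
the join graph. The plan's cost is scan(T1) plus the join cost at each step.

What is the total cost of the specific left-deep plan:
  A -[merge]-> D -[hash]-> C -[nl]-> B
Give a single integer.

step 1: scan A: cost=60, card=60
step 2: join D via merge
    card(P join D) = 60*60/(10) = 360
    cost = 60 + 60*6 + 60*6 + 60 + 60 = 900
step 3: join C via hash
    card(P join C) = 360*40/(2*20) = 360
    cost = 900 + 2*40*6 + 360 = 1740
step 4: join B via nl
    card(P join B) = 360*20/(2*20*20) = 9
    cost = 1740 + 360*20 = 8940

8940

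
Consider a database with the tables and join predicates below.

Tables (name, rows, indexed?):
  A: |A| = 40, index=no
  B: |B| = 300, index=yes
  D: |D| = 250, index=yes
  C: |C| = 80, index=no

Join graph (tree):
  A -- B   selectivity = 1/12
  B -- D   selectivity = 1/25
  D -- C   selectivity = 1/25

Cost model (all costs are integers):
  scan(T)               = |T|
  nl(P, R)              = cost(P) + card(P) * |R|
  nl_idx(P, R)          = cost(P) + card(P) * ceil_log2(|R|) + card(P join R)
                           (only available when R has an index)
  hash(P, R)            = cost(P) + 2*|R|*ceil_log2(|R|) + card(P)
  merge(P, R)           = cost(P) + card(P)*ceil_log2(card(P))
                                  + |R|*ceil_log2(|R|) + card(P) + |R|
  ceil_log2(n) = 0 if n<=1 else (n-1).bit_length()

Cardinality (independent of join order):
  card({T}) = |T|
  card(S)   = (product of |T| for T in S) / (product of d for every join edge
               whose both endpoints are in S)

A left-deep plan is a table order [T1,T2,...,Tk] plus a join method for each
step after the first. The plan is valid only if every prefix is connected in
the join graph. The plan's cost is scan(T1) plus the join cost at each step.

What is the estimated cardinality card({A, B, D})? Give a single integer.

Tables in S: A(40), B(300), D(250)
Edges inside S: A-B(d=12), B-D(d=25)
numerator = 40 * 300 * 250 = 3000000
denominator = 12 * 25 = 300
card(S) = 3000000 / 300 = 10000

10000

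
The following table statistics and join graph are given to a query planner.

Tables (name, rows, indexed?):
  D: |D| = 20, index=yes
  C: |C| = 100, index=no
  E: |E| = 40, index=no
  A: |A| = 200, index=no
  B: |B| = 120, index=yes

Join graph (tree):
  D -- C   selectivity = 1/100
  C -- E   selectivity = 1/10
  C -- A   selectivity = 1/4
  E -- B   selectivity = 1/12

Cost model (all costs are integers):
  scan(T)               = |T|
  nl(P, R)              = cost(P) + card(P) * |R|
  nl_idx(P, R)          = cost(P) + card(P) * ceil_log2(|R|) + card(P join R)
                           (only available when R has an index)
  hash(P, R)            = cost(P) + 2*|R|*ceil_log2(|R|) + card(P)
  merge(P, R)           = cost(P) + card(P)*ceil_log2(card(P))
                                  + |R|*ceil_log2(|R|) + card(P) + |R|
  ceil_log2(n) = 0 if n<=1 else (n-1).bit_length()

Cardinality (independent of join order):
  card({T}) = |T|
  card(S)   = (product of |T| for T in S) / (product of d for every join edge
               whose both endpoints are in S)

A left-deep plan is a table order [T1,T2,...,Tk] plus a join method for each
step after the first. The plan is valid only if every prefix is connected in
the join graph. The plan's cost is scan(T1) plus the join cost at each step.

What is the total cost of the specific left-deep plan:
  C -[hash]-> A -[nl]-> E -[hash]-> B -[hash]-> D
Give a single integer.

step 1: scan C: cost=100, card=100
step 2: join A via hash
    card(P join A) = 100*200/(4) = 5000
    cost = 100 + 2*200*8 + 100 = 3400
step 3: join E via nl
    card(P join E) = 5000*40/(10) = 20000
    cost = 3400 + 5000*40 = 203400
step 4: join B via hash
    card(P join B) = 20000*120/(12) = 200000
    cost = 203400 + 2*120*7 + 20000 = 225080
step 5: join D via hash
    card(P join D) = 200000*20/(100) = 40000
    cost = 225080 + 2*20*5 + 200000 = 425280

425280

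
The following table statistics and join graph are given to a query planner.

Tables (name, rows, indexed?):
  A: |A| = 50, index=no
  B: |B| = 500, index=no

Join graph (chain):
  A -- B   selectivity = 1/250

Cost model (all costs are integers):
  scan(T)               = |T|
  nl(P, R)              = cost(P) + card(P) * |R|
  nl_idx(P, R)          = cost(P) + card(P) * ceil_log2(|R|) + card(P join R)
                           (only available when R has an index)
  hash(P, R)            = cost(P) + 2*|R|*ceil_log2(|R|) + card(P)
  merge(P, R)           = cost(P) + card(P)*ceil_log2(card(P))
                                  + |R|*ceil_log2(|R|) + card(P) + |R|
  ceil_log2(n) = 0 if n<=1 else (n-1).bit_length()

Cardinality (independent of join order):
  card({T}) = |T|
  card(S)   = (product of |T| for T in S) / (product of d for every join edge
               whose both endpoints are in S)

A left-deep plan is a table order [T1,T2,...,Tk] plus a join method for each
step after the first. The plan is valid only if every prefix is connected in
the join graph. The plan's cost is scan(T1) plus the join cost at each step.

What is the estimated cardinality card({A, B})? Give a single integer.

100

Tables in S: A(50), B(500)
Edges inside S: A-B(d=250)
numerator = 50 * 500 = 25000
denominator = 250 = 250
card(S) = 25000 / 250 = 100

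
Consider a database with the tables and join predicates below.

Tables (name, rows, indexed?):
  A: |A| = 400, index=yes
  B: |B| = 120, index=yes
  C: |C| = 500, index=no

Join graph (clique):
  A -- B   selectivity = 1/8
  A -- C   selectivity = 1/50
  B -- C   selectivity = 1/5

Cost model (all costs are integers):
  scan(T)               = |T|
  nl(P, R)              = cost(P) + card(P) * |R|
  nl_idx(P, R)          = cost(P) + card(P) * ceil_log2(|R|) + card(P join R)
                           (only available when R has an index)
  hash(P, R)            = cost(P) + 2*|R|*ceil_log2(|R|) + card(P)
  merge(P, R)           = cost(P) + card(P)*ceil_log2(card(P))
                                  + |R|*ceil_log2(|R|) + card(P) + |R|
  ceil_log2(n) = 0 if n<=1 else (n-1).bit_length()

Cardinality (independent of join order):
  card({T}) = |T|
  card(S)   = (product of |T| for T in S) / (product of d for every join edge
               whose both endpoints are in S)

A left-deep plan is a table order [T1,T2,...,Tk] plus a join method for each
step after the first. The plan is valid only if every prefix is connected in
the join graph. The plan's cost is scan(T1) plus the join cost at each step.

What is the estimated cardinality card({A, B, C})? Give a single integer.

Tables in S: A(400), B(120), C(500)
Edges inside S: A-B(d=8), A-C(d=50), B-C(d=5)
numerator = 400 * 120 * 500 = 24000000
denominator = 8 * 50 * 5 = 2000
card(S) = 24000000 / 2000 = 12000

12000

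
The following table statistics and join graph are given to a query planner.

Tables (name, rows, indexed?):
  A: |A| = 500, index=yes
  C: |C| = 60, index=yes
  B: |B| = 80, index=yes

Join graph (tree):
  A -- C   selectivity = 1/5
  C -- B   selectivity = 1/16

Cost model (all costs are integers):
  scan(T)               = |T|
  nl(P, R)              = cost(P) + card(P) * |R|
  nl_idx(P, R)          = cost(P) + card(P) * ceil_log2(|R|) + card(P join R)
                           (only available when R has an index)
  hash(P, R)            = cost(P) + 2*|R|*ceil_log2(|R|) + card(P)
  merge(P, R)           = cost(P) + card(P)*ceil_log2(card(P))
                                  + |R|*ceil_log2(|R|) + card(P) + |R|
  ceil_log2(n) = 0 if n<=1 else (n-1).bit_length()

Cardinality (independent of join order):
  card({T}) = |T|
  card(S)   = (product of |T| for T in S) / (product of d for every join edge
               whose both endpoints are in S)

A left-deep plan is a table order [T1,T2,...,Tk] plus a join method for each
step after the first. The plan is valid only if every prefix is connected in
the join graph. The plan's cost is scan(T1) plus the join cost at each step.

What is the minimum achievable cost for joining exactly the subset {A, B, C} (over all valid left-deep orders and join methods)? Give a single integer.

Selinger DP over subsets of {A,B,C}:
  {A}: scan cost=500, card=500
  {C}: scan cost=60, card=60
  {B}: scan cost=80, card=80
  {AC}: card=6000; try (C,hash)→1720, (A,merge)→5480, (C,merge)→5920, (A,nl_idx)→6600, (A,hash)→9120, (C,nl_idx)→9500 …(+2); best=1720 via (C,hash)
  {BC}: card=300; try (B,nl_idx)→780, (C,nl_idx)→860, (C,hash)→880, (B,merge)→1120, (C,merge)→1140, (B,hash)→1240 …(+2); best=780 via (B,nl_idx)
  {ABC}: card=30000; try (A,merge)→8780, (B,hash)→8840, (A,hash)→10080, (A,nl_idx)→33480, (B,nl_idx)→73720, (B,merge)→86360 …(+2); best=8780 via (A,merge)

8780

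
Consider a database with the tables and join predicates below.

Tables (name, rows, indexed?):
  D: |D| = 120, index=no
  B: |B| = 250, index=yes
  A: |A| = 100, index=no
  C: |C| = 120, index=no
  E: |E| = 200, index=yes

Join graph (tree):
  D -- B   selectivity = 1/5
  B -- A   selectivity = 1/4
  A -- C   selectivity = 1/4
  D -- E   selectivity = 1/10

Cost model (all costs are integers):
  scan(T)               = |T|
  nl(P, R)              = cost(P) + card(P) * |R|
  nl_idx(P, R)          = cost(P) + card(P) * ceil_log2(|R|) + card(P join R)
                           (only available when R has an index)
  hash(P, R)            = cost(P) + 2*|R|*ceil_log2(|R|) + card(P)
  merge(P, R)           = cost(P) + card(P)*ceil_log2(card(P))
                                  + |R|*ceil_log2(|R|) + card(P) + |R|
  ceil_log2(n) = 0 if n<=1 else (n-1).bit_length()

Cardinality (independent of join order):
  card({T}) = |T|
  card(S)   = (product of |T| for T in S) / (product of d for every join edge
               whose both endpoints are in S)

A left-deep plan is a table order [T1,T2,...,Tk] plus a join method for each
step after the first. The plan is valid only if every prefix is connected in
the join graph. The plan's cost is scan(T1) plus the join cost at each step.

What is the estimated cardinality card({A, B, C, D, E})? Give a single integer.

Tables in S: A(100), B(250), C(120), D(120), E(200)
Edges inside S: D-B(d=5), B-A(d=4), A-C(d=4), D-E(d=10)
numerator = 100 * 250 * 120 * 120 * 200 = 72000000000
denominator = 5 * 4 * 4 * 10 = 800
card(S) = 72000000000 / 800 = 90000000

90000000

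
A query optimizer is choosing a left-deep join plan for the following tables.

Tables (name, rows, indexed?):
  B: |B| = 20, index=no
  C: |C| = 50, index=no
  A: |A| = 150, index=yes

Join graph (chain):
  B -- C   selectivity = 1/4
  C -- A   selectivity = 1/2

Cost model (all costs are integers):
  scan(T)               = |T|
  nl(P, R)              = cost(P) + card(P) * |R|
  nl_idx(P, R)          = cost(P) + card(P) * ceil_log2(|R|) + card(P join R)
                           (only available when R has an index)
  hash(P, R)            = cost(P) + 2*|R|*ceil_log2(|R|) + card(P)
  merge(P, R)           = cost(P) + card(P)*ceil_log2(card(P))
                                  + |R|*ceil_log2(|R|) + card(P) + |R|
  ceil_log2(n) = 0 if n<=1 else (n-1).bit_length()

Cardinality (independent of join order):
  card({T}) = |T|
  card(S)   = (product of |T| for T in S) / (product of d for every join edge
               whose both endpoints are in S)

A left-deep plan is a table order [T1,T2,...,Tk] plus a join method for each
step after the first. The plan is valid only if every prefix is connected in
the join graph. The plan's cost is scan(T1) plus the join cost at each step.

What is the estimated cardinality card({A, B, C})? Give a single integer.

Tables in S: A(150), B(20), C(50)
Edges inside S: B-C(d=4), C-A(d=2)
numerator = 150 * 20 * 50 = 150000
denominator = 4 * 2 = 8
card(S) = 150000 / 8 = 18750

18750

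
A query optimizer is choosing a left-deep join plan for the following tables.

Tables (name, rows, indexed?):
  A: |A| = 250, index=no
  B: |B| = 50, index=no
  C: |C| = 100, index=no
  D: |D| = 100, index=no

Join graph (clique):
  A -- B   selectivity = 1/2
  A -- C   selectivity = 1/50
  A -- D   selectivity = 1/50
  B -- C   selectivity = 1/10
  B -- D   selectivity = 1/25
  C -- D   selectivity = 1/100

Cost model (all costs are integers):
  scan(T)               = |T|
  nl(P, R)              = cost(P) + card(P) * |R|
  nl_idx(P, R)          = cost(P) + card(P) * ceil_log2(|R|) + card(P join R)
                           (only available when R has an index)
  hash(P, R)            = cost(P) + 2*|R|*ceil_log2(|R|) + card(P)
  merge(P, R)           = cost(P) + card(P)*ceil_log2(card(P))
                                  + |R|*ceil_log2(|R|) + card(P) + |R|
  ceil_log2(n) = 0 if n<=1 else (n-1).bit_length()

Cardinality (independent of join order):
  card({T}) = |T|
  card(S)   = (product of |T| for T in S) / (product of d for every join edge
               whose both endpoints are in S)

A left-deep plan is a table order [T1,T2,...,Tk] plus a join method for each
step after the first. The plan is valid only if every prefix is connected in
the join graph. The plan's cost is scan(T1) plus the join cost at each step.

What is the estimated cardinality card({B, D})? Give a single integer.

200

Tables in S: B(50), D(100)
Edges inside S: B-D(d=25)
numerator = 50 * 100 = 5000
denominator = 25 = 25
card(S) = 5000 / 25 = 200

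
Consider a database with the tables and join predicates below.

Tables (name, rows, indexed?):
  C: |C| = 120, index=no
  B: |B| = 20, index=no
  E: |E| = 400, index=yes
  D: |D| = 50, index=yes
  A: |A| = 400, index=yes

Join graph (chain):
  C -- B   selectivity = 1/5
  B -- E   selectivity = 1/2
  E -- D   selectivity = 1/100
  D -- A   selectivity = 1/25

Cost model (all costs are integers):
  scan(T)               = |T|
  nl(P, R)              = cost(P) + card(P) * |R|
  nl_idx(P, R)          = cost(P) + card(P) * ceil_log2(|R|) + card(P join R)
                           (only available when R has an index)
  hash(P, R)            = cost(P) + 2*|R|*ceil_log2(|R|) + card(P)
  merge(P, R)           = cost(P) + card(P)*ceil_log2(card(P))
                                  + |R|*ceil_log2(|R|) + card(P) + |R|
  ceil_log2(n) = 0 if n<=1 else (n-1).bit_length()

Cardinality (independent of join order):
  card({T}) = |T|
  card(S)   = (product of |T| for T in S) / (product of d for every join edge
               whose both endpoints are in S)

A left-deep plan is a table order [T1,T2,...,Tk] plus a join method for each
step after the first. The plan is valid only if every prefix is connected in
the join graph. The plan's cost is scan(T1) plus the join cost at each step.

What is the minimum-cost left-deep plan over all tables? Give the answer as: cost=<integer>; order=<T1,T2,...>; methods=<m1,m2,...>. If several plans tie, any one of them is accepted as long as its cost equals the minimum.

cost=42780; order=D,E,A,B,C; methods=nl_idx,nl_idx,hash,hash

Selinger DP (subsets sized 1..n):
  {C}: scan cost=120, card=120
  {B}: scan cost=20, card=20
  {E}: scan cost=400, card=400
  {D}: scan cost=50, card=50
  {A}: scan cost=400, card=400
  {BC}: card=480; try (B,hash)→440, (C,merge)→1100, (B,merge)→1200, (C,hash)→1720, (C,nl)→2420, (B,nl)→2520; best=440 via (B,hash)
  {BE}: card=4000; try (B,hash)→1000, (E,merge)→4140, (E,nl_idx)→4200, (B,merge)→4520, (E,hash)→7240, (E,nl)→8020 …(+1); best=1000 via (B,hash)
  {DE}: card=200; try (E,nl_idx)→700, (D,hash)→1400, (D,nl_idx)→3000, (E,merge)→4400, (D,merge)→4750, (E,hash)→7300 …(+2); best=700 via (E,nl_idx)
  {AD}: card=800; try (A,nl_idx)→1300, (D,hash)→1400, (D,nl_idx)→3600, (A,merge)→4400, (D,merge)→4750, (A,hash)→7300 …(+2); best=1300 via (A,nl_idx)
  {BCE}: card=96000; try (C,hash)→6680, (E,hash)→8120, (E,merge)→9240, (C,merge)→53960, (E,nl_idx)→100760, (E,nl)→192440 …(+1); best=6680 via (C,hash)
  {BDE}: card=2000; try (B,hash)→1100, (B,merge)→2620, (B,nl)→4700, (D,hash)→5600, (D,nl_idx)→27000, (D,merge)→53350 …(+1); best=1100 via (B,hash)
  {ADE}: card=3200; try (A,nl_idx)→5700, (A,merge)→6500, (A,hash)→8100, (E,hash)→9300, (E,nl_idx)→11700, (E,merge)→14100 …(+2); best=5700 via (A,nl_idx)
  {BCDE}: card=48000; try (C,hash)→4780, (C,merge)→26060, (D,hash)→103280, (C,nl)→241100, (D,nl_idx)→630680, (D,merge)→1735030 …(+1); best=4780 via (C,hash)
  {ABDE}: card=32000; try (B,hash)→9100, (A,hash)→10300, (A,merge)→29100, (B,merge)→47420, (A,nl_idx)→51100, (B,nl)→69700 …(+1); best=9100 via (B,hash)
  {ABCDE}: card=768000; try (C,hash)→42780, (A,hash)→59980, (C,merge)→522060, (A,merge)→824780, (A,nl_idx)→1204780, (C,nl)→3849100 …(+1); best=42780 via (C,hash)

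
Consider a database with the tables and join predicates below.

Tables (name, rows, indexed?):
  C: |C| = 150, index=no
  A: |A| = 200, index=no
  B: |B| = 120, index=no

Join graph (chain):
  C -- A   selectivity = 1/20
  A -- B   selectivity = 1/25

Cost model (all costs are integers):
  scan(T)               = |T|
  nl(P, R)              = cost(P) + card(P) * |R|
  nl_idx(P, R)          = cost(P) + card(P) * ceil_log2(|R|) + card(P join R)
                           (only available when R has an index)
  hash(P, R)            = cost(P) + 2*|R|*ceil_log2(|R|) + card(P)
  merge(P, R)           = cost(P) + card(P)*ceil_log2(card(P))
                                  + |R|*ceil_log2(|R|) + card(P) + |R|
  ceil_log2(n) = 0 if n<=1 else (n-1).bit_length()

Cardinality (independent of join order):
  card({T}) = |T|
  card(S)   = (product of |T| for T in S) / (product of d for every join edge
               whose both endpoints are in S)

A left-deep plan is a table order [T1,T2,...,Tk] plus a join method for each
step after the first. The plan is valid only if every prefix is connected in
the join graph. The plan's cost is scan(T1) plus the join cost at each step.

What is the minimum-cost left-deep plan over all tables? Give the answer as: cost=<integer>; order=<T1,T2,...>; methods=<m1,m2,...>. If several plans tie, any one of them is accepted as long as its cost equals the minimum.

cost=5440; order=A,B,C; methods=hash,hash

Selinger DP (subsets sized 1..n):
  {C}: scan cost=150, card=150
  {A}: scan cost=200, card=200
  {B}: scan cost=120, card=120
  {AC}: card=1500; try (C,hash)→2800, (A,merge)→3300, (C,merge)→3350, (A,hash)→3500, (A,nl)→30150, (C,nl)→30200; best=2800 via (C,hash)
  {AB}: card=960; try (B,hash)→2080, (A,merge)→2880, (B,merge)→2960, (A,hash)→3440, (A,nl)→24120, (B,nl)→24200; best=2080 via (B,hash)
  {ABC}: card=7200; try (C,hash)→5440, (B,hash)→5980, (C,merge)→13990, (B,merge)→21760, (C,nl)→146080, (B,nl)→182800; best=5440 via (C,hash)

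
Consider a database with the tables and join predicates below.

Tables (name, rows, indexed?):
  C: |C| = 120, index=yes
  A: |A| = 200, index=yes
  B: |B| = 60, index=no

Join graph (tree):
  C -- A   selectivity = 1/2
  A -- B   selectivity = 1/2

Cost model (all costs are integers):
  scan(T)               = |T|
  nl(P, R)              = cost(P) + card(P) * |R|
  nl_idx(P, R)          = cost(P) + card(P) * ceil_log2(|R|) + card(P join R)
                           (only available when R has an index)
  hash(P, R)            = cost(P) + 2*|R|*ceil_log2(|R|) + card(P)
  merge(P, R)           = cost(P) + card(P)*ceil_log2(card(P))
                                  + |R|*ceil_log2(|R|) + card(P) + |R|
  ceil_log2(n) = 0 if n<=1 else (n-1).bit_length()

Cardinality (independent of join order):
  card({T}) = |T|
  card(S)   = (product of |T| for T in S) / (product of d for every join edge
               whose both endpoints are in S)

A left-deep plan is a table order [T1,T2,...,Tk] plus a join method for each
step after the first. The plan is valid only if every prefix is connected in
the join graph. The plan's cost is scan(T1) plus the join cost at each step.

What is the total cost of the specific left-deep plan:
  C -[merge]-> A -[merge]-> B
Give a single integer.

step 1: scan C: cost=120, card=120
step 2: join A via merge
    card(P join A) = 120*200/(2) = 12000
    cost = 120 + 120*7 + 200*8 + 120 + 200 = 2880
step 3: join B via merge
    card(P join B) = 12000*60/(2) = 360000
    cost = 2880 + 12000*14 + 60*6 + 12000 + 60 = 183300

183300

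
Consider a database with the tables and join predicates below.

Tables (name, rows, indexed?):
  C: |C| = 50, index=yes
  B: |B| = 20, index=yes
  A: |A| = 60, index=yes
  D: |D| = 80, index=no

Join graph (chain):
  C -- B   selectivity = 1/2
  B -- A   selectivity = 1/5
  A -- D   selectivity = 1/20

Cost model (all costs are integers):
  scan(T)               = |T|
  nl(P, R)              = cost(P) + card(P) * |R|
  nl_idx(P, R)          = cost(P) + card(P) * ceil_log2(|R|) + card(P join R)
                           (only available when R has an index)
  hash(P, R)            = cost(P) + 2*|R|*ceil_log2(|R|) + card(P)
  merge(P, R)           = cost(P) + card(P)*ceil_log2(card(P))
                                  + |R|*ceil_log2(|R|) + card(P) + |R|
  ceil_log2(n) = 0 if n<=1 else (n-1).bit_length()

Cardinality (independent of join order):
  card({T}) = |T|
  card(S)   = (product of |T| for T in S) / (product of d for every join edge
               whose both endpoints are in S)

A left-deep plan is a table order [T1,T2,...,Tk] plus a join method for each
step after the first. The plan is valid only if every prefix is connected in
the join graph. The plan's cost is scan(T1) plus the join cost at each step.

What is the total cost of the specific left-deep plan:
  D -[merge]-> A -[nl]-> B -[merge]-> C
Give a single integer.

step 1: scan D: cost=80, card=80
step 2: join A via merge
    card(P join A) = 80*60/(20) = 240
    cost = 80 + 80*7 + 60*6 + 80 + 60 = 1140
step 3: join B via nl
    card(P join B) = 240*20/(5) = 960
    cost = 1140 + 240*20 = 5940
step 4: join C via merge
    card(P join C) = 960*50/(2) = 24000
    cost = 5940 + 960*10 + 50*6 + 960 + 50 = 16850

16850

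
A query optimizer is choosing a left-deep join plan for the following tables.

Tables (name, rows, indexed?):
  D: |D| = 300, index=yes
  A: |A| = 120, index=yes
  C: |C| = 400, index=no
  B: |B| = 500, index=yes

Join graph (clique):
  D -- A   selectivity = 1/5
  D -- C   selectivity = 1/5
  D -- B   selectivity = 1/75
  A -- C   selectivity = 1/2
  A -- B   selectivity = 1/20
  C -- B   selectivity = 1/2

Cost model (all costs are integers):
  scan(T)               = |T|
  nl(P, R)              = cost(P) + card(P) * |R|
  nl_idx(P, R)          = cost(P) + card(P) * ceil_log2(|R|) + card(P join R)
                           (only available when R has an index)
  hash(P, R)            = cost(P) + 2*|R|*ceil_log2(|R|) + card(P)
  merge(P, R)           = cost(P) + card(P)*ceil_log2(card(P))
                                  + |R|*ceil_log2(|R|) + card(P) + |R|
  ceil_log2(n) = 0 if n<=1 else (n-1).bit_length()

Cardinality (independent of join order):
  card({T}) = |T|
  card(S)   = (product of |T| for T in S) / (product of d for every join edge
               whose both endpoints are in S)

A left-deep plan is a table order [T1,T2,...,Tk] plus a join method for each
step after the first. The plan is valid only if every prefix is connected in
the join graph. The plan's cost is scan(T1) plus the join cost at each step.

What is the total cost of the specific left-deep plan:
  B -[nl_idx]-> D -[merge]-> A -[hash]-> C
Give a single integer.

41560

step 1: scan B: cost=500, card=500
step 2: join D via nl_idx
    card(P join D) = 500*300/(75) = 2000
    cost = 500 + 500*9 + 2000 = 7000
step 3: join A via merge
    card(P join A) = 2000*120/(5*20) = 2400
    cost = 7000 + 2000*11 + 120*7 + 2000 + 120 = 31960
step 4: join C via hash
    card(P join C) = 2400*400/(5*2*2) = 48000
    cost = 31960 + 2*400*9 + 2400 = 41560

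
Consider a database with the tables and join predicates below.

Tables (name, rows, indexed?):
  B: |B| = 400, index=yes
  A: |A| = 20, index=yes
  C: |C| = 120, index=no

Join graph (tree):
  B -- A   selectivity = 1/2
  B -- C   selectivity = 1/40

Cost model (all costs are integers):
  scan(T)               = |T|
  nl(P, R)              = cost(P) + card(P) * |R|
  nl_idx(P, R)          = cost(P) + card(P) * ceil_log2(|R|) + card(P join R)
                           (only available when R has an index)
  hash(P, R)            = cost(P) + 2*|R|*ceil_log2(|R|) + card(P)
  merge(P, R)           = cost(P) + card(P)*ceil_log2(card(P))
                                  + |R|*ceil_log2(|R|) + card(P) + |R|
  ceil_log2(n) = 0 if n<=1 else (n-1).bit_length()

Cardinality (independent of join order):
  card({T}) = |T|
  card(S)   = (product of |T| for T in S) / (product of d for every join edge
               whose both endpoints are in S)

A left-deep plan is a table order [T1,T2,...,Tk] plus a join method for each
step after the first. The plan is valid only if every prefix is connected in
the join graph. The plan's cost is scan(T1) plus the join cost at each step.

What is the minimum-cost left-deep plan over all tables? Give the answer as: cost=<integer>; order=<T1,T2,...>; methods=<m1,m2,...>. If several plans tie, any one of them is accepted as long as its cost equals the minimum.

cost=3800; order=C,B,A; methods=nl_idx,hash

Selinger DP (subsets sized 1..n):
  {B}: scan cost=400, card=400
  {A}: scan cost=20, card=20
  {C}: scan cost=120, card=120
  {AB}: card=4000; try (A,hash)→1000, (B,merge)→4140, (B,nl_idx)→4200, (A,merge)→4520, (A,nl_idx)→6400, (B,hash)→7240 …(+2); best=1000 via (A,hash)
  {BC}: card=1200; try (B,nl_idx)→2400, (C,hash)→2480, (B,merge)→5080, (C,merge)→5360, (B,hash)→7440, (B,nl)→48120 …(+1); best=2400 via (B,nl_idx)
  {ABC}: card=12000; try (A,hash)→3800, (C,hash)→6680, (A,merge)→16920, (A,nl_idx)→20400, (A,nl)→26400, (C,merge)→53960 …(+1); best=3800 via (A,hash)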